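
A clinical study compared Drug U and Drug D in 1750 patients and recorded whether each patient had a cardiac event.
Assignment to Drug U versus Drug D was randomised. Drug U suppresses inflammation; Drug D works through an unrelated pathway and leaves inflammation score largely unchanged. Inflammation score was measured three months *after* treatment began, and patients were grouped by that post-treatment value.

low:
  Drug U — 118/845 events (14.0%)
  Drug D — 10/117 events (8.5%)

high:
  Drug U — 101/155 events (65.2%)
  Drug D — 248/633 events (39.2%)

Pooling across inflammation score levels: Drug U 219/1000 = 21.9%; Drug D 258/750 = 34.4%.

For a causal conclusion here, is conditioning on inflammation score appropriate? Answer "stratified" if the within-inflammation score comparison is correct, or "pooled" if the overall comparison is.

Inflammation score here is a post-treatment variable shaped by the drug; conditioning on it would introduce bias rather than remove it. The overall comparison is the causal one.
Pooled: Drug U 21.9% vs Drug D 34.4%; Drug U is lower overall.

pooled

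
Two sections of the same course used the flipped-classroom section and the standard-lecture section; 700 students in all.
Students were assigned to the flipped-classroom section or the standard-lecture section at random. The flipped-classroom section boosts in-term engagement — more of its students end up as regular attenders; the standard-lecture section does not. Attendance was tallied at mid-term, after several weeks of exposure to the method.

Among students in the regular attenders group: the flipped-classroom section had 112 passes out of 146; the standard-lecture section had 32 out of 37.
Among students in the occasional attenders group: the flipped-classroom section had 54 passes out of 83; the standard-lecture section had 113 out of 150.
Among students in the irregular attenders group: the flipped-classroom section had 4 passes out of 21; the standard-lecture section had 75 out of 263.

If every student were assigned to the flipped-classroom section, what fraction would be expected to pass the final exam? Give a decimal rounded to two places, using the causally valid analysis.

0.68

Within every mid-term attendance level the standard-lecture section has the higher rate, yet pooled the flipped-classroom section does — Simpson's reversal.
Stratifying would compare teaching methods among students the teaching methods themselves sorted into mid-term attendance groups — a form of selection on an intermediate. The unconditioned pooled rates give the total causal effect.
So P(outcome | do(the flipped-classroom section)) is just the pooled rate for the flipped-classroom section: 170/250 = 0.680.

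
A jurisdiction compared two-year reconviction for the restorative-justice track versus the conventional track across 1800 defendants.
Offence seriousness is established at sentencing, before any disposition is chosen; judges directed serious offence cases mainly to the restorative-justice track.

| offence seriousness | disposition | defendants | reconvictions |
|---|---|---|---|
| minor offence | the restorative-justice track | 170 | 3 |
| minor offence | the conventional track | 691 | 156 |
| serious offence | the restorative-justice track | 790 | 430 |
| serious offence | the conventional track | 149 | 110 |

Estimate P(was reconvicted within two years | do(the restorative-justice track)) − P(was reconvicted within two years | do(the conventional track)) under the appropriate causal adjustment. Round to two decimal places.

Offence seriousness satisfies the back-door criterion: it is not a descendant of the disposition, and it blocks the spurious path from disposition to outcome. Adjusting for it (i.e., using the within-offence seriousness rates) gives the causal effect.
Adjusting over the population distribution of offence seriousness: 0.478·(0.018−0.226) + 0.522·(0.544−0.738) = -0.201.

-0.20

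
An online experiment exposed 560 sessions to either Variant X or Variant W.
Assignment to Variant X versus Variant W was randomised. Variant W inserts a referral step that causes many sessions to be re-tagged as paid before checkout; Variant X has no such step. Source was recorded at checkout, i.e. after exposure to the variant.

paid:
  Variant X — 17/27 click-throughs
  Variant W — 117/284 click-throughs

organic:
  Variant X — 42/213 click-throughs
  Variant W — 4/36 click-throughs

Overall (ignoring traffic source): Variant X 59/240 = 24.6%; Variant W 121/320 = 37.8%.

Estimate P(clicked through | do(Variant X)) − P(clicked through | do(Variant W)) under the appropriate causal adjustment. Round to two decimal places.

-0.13

Because the variant influences traffic source, traffic source is a post-treatment mediator, not a confounder. Stratifying on it would bias the estimate; the causal effect is the crude pooled difference.
The causal difference is the pooled difference: 0.246 − 0.378 = -0.132.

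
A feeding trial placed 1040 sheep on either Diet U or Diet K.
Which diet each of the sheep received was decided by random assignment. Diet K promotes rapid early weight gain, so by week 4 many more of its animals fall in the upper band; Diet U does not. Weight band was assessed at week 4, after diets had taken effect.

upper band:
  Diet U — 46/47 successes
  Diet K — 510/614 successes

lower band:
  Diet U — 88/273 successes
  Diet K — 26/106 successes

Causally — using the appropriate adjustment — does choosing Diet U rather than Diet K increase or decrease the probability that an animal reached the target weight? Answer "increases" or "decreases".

decreases

Diet U is higher inside every week-4 weight band stratum but Diet K is higher in aggregate. Whether to stratify depends on how week-4 weight band relates to the diet.
Week-4 weight band here is a post-treatment variable shaped by the diet; conditioning on it would introduce bias rather than remove it. The overall comparison is the causal one.
Pooled: Diet U 41.9% vs Diet K 74.4%; Diet K is higher overall.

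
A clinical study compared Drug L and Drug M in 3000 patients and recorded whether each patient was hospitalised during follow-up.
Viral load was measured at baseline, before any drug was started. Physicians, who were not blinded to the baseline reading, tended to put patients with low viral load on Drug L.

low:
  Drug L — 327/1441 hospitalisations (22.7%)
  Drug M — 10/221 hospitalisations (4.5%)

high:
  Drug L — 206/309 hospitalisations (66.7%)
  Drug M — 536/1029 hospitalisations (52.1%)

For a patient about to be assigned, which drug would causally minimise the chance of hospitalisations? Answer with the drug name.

Drug M

Within every viral load level Drug M has the lower rate, yet pooled Drug L does — Simpson's reversal.
The imbalance in viral load arose from how patients were allocated, not from anything the drug did; and viral load independently affects the outcome. The pooled gap is confounded — condition on viral load.
Within each level — low: 22.7% vs 4.5%; high: 66.7% vs 52.1% — Drug M is lower every time.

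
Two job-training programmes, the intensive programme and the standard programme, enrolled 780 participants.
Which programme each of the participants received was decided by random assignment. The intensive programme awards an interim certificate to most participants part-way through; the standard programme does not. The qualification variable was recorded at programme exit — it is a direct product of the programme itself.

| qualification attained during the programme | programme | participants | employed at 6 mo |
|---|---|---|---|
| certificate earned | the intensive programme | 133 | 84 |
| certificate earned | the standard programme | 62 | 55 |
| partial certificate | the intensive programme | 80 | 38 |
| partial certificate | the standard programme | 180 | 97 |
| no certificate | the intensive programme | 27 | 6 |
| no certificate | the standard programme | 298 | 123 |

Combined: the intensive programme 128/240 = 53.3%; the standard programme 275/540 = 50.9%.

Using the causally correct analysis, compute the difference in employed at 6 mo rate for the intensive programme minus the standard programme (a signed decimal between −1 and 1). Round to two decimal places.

+0.02

Qualification attained during the programme is recorded after the programme and is itself shifted by it — it sits on the causal path from programme to outcome. Conditioning on a mediator would strip out part of the effect we want; the pooled comparison gives the total causal effect.
The causal difference is the pooled difference: 0.533 − 0.509 = +0.024.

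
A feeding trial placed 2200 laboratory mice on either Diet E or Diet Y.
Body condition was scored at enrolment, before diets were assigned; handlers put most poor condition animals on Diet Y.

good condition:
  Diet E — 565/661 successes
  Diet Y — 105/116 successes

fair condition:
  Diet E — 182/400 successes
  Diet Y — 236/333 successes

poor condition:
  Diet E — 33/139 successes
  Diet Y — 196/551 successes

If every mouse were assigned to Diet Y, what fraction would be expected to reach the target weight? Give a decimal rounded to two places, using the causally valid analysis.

Within every starting body condition level Diet Y has the higher rate, yet pooled Diet E does — Simpson's reversal.
Here starting body condition is a common cause — it drives both which diet a case falls under and the outcome. The crude comparison mixes populations; the stratum-specific rates are the causally relevant ones.
Standardising Diet Y to the population starting body condition mix: 0.353·105/116 + 0.333·236/333 + 0.314·196/551 = 0.667.

0.67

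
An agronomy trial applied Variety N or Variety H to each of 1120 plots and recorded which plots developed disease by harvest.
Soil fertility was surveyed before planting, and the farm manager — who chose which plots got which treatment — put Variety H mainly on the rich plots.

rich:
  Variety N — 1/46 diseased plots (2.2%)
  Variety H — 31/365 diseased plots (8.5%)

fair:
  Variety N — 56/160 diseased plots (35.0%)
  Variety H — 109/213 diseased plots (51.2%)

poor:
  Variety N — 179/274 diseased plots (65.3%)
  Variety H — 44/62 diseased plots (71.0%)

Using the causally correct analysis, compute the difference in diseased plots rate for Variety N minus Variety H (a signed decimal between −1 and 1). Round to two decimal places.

-0.09

The soil fertility-specific comparison favours Variety N throughout, but the pooled figures favour Variety H. The question is whether to condition on soil fertility.
Soil fertility is set before the variety has any effect — it is not caused by the variety — and it independently drives the outcome. That makes it a confounder, so the causal comparison is within soil fertility levels.
Adjusting over the population distribution of soil fertility: 0.367·(0.022−0.085) + 0.333·(0.350−0.512) + 0.300·(0.653−0.710) = -0.094.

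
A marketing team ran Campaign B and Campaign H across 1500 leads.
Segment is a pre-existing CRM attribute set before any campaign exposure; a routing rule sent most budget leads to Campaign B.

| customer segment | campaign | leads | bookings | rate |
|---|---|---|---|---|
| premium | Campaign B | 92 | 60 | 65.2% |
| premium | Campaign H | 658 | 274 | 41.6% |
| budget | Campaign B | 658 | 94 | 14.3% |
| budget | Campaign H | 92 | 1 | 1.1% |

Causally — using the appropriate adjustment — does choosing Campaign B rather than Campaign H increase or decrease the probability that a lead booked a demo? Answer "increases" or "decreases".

increases

The stratified and pooled comparisons disagree (Campaign B wins within each customer segment; Campaign H wins overall), so the answer turns on the causal role of customer segment.
The imbalance in customer segment arose from how leads were allocated, not from anything the campaign did; and customer segment independently affects the outcome. The pooled gap is confounded — condition on customer segment.
Within each level — premium: 65.2% vs 41.6%; budget: 14.3% vs 1.1% — Campaign B is higher every time.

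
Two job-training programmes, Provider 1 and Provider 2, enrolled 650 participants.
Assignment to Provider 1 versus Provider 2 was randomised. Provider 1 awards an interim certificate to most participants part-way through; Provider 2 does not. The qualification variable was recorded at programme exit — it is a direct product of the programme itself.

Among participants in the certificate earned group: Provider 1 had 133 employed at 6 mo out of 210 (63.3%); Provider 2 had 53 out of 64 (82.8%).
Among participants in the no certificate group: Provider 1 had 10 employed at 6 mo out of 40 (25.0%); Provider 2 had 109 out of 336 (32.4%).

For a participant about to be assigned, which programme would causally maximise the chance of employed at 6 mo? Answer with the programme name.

Provider 1

Provider 2 is higher inside every qualification attained during the programme stratum but Provider 1 is higher in aggregate. Whether to stratify depends on how qualification attained during the programme relates to the programme.
Because the programme influences qualification attained during the programme, qualification attained during the programme is a post-treatment mediator, not a confounder. Stratifying on it would bias the estimate; the causal effect is the crude pooled difference.
Pooled: Provider 1 57.2% vs Provider 2 40.5%; Provider 1 is higher overall.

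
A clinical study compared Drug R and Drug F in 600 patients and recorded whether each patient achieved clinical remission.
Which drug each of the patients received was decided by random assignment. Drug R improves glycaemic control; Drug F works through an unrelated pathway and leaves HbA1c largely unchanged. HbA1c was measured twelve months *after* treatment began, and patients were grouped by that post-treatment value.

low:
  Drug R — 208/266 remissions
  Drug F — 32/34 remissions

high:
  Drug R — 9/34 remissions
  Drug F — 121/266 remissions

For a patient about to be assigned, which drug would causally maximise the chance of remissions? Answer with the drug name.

The stratified and pooled comparisons disagree (Drug F wins within each HbA1c; Drug R wins overall), so the answer turns on the causal role of HbA1c.
HbA1c lies on the pathway drug → HbA1c → outcome, so adjusting for it blocks the indirect effect. For the total causal effect of drug, use the unadjusted pooled rates.
Pooled: Drug R 72.3% vs Drug F 51.0%; Drug R is higher overall.

Drug R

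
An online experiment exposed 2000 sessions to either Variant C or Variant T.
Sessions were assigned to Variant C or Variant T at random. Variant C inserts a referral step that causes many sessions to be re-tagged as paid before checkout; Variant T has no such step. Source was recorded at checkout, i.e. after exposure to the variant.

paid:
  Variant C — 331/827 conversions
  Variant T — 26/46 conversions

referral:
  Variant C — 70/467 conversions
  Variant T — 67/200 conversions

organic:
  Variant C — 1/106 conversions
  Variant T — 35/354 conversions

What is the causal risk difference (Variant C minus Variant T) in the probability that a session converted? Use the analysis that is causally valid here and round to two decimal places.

+0.07

Traffic source is downstream of the variant. One should not condition on a consequence of treatment, so the overall rates are the right comparison.
The causal difference is the pooled difference: 0.287 − 0.213 = +0.074.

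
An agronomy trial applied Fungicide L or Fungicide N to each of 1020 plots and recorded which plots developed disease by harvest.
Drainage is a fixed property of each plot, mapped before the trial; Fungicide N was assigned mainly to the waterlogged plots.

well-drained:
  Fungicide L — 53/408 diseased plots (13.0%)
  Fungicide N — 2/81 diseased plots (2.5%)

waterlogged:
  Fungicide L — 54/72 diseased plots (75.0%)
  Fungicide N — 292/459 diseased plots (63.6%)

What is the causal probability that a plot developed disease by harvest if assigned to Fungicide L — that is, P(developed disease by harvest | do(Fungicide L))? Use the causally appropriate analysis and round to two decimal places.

0.45

Field drainage satisfies the back-door criterion: it is not a descendant of the fungicide, and it blocks the spurious path from fungicide to outcome. Adjusting for it (i.e., using the within-field drainage rates) gives the causal effect.
Standardising Fungicide L to the population field drainage mix: 0.479·53/408 + 0.521·54/72 = 0.453.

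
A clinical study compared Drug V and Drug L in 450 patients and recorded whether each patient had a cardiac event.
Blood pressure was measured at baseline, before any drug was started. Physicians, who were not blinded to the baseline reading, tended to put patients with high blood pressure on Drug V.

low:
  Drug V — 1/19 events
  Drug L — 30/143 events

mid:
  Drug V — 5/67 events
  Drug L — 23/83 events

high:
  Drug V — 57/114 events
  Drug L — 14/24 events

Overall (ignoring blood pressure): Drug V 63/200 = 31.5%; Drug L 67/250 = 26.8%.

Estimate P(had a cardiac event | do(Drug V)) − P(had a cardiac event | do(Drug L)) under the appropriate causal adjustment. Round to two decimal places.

-0.15

The imbalance in blood pressure arose from how patients were allocated, not from anything the drug did; and blood pressure independently affects the outcome. The pooled gap is confounded — condition on blood pressure.
Adjusting over the population distribution of blood pressure: 0.360·(0.053−0.210) + 0.333·(0.075−0.277) + 0.307·(0.500−0.583) = -0.150.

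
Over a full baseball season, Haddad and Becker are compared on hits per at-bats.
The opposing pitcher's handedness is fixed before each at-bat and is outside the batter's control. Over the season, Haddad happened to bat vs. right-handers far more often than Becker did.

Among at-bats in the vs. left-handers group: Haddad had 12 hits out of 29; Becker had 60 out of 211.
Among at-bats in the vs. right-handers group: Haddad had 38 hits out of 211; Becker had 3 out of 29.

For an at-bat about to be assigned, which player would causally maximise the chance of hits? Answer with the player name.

Pitcher handedness satisfies the back-door criterion: it is not a descendant of the player, and it blocks the spurious path from player to outcome. Adjusting for it (i.e., using the within-pitcher handedness rates) gives the causal effect.
Within each level — vs. left-handers: 41.4% vs 28.4%; vs. right-handers: 18.0% vs 10.3% — Haddad is higher every time.

Haddad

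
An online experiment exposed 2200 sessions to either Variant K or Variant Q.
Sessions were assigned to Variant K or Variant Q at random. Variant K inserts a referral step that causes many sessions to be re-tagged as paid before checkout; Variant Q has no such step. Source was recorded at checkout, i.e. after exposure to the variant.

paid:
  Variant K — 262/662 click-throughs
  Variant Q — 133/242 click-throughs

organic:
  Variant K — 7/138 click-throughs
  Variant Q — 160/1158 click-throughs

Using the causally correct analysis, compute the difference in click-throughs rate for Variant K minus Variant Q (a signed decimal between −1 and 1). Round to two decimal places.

Variant Q is higher inside every traffic source stratum but Variant K is higher in aggregate. Whether to stratify depends on how traffic source relates to the variant.
Traffic source is downstream of the variant. One should not condition on a consequence of treatment, so the overall rates are the right comparison.
The causal difference is the pooled difference: 0.336 − 0.209 = +0.127.

+0.13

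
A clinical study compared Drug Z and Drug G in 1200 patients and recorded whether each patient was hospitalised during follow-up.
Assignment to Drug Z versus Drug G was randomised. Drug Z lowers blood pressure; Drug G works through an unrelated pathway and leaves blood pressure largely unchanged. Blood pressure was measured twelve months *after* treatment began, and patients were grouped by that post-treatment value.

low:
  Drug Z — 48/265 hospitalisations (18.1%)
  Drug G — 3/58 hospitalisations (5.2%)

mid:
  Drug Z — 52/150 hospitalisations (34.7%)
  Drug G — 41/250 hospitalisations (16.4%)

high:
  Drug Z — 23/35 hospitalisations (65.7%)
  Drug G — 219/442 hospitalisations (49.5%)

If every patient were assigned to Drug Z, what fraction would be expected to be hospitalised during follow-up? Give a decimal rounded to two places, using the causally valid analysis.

The stratified and pooled comparisons disagree (Drug G wins within each blood pressure; Drug Z wins overall), so the answer turns on the causal role of blood pressure.
The distribution of blood pressure is itself part of what the drug does — it is an intermediate outcome. Holding it fixed would remove that part of the effect; the total effect is the pooled difference.
So P(outcome | do(Drug Z)) is just the pooled rate for Drug Z: 123/450 = 0.273.

0.27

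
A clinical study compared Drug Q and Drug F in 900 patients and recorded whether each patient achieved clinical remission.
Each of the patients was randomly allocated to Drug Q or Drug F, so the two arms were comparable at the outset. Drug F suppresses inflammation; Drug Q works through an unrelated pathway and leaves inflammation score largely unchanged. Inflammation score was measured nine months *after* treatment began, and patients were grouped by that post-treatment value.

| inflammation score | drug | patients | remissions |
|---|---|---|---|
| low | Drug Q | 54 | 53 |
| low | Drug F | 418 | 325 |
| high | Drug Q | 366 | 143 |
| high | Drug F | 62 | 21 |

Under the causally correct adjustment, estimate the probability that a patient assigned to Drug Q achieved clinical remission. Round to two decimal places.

0.47

Inflammation score here is a post-treatment variable shaped by the drug; conditioning on it would introduce bias rather than remove it. The overall comparison is the causal one.
So P(outcome | do(Drug Q)) is just the pooled rate for Drug Q: 196/420 = 0.467.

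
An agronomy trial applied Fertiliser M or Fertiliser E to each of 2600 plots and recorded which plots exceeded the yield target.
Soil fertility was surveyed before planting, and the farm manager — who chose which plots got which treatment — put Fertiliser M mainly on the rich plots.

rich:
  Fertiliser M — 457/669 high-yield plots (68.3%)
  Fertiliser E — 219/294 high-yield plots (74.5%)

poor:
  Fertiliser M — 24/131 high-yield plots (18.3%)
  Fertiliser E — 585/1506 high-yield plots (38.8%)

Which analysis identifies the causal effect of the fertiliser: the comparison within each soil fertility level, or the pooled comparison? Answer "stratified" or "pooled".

stratified

Soil fertility is set before the fertiliser has any effect — it is not caused by the fertiliser — and it independently drives the outcome. That makes it a confounder, so the causal comparison is within soil fertility levels.
Within each level — rich: 68.3% vs 74.5%; poor: 18.3% vs 38.8% — Fertiliser E is higher every time.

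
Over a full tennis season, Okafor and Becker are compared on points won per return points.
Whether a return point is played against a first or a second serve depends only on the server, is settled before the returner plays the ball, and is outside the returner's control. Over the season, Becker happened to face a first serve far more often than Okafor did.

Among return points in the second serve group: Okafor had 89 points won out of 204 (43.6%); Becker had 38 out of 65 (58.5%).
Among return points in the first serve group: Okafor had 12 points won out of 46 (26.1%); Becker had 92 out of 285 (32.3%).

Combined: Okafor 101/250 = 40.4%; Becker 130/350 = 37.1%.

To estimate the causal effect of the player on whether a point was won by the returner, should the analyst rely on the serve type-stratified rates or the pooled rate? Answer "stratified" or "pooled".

Becker is higher inside every serve type stratum but Okafor is higher in aggregate. Whether to stratify depends on how serve type relates to the player.
Serve type is set before the player has any effect — it is not caused by the player — and it independently drives the outcome. That makes it a confounder, so the causal comparison is within serve type levels.
Within each level — second serve: 43.6% vs 58.5%; first serve: 26.1% vs 32.3% — Becker is higher every time.

stratified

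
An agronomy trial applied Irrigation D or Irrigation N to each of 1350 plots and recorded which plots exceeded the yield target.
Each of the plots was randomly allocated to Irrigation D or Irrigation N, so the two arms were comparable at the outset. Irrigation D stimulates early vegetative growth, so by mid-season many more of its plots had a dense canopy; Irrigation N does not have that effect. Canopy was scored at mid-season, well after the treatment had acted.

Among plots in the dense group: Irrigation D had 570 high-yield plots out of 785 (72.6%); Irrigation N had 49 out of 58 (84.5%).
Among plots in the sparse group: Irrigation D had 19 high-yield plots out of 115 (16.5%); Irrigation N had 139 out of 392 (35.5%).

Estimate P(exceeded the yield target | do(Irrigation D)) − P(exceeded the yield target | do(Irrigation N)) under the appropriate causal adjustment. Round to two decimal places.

Mid-season canopy is recorded after the irrigation and is itself shifted by it — it sits on the causal path from irrigation to outcome. Conditioning on a mediator would strip out part of the effect we want; the pooled comparison gives the total causal effect.
The causal difference is the pooled difference: 0.654 − 0.418 = +0.237.

+0.24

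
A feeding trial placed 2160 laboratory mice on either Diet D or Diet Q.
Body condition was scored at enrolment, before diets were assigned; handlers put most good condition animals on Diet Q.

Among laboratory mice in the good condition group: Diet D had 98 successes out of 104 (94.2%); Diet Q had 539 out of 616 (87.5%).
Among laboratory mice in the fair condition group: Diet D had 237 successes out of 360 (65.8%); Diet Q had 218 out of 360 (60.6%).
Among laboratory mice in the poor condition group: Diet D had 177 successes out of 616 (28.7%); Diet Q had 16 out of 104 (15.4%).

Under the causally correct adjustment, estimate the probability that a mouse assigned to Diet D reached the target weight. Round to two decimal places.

Here starting body condition is a common cause — it drives both which diet a case falls under and the outcome. The crude comparison mixes populations; the stratum-specific rates are the causally relevant ones.
Standardising Diet D to the population starting body condition mix: 0.333·98/104 + 0.333·237/360 + 0.333·177/616 = 0.629.

0.63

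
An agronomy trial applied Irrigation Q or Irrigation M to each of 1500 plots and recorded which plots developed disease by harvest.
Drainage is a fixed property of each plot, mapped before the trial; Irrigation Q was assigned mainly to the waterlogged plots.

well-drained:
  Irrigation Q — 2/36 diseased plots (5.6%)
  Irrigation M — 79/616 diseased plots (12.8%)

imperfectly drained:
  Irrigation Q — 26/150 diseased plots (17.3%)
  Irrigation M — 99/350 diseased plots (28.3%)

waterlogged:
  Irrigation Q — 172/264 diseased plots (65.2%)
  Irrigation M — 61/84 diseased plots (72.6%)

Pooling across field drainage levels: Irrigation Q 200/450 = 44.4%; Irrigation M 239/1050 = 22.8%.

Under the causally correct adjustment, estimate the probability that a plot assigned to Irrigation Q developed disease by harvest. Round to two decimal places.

0.23

The stratified and pooled comparisons disagree (Irrigation Q wins within each field drainage; Irrigation M wins overall), so the answer turns on the causal role of field drainage.
Since field drainage is a pre-existing factor (not a product of the irrigation) and it affects the outcome on its own, it is a confounder. The stratified rates, not the pooled rate, identify the causal effect.
Standardising Irrigation Q to the population field drainage mix: 0.435·2/36 + 0.333·26/150 + 0.232·172/264 = 0.233.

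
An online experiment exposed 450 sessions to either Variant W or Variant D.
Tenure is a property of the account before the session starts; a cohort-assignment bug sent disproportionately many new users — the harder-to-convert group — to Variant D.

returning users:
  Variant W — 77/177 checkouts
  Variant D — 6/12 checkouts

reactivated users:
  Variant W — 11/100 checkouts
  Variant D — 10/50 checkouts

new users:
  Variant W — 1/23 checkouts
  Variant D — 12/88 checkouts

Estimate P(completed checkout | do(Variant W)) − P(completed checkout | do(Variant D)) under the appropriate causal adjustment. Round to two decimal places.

The stratified and pooled comparisons disagree (Variant D wins within each user tenure; Variant W wins overall), so the answer turns on the causal role of user tenure.
Here user tenure is a common cause — it drives both which variant a case falls under and the outcome. The crude comparison mixes populations; the stratum-specific rates are the causally relevant ones.
Adjusting over the population distribution of user tenure: 0.420·(0.435−0.500) + 0.333·(0.110−0.200) + 0.247·(0.043−0.136) = -0.080.

-0.08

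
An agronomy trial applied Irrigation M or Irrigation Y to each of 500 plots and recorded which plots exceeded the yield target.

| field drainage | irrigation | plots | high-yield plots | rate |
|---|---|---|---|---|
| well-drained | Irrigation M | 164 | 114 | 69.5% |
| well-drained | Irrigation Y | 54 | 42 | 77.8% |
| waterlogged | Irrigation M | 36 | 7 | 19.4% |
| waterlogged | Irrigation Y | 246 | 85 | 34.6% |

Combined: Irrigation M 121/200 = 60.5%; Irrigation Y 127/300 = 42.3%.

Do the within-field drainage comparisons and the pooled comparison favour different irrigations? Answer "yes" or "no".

Within each field drainage level (well-drained 69.5% vs 77.8%; waterlogged 19.4% vs 34.6%), Irrigation Y has the higher rate every time. Pooled: 60.5% vs 42.3% — Irrigation M has the higher rate overall. The two comparisons disagree.

yes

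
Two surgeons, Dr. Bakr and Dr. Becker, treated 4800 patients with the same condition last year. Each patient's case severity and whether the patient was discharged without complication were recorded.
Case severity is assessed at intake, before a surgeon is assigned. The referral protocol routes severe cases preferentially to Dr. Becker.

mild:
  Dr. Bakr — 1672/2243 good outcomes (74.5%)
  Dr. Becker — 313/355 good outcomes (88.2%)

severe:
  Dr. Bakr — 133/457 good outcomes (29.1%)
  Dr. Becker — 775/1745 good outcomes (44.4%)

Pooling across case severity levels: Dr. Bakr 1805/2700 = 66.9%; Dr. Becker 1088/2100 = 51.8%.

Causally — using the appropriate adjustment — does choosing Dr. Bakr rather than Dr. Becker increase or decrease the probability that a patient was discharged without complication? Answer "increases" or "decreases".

decreases

Case severity satisfies the back-door criterion: it is not a descendant of the surgeon, and it blocks the spurious path from surgeon to outcome. Adjusting for it (i.e., using the within-case severity rates) gives the causal effect.
Within each level — mild: 74.5% vs 88.2%; severe: 29.1% vs 44.4% — Dr. Becker is higher every time.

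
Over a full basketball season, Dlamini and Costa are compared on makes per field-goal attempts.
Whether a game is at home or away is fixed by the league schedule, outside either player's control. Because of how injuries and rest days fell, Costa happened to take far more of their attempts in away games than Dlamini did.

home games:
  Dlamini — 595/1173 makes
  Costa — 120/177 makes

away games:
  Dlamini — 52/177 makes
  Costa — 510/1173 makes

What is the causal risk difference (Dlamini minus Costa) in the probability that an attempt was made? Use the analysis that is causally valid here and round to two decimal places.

Within every game venue level Costa has the higher rate, yet pooled Dlamini does — Simpson's reversal.
Here game venue is a common cause — it drives both which player a case falls under and the outcome. The crude comparison mixes populations; the stratum-specific rates are the causally relevant ones.
Adjusting over the population distribution of game venue: 0.500·(0.507−0.678) + 0.500·(0.294−0.435) = -0.156.

-0.16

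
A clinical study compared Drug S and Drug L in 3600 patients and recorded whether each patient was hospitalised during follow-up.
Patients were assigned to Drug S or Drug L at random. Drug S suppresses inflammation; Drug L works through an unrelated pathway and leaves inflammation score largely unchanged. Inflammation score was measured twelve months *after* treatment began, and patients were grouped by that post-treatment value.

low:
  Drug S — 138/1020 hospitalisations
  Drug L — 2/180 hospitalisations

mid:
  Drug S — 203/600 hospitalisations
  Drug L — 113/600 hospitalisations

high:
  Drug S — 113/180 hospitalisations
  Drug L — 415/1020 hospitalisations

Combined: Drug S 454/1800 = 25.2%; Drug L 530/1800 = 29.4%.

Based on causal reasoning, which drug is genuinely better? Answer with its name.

Inflammation score is recorded after the drug and is itself shifted by it — it sits on the causal path from drug to outcome. Conditioning on a mediator would strip out part of the effect we want; the pooled comparison gives the total causal effect.
Pooled: Drug S 25.2% vs Drug L 29.4%; Drug S is lower overall.

Drug S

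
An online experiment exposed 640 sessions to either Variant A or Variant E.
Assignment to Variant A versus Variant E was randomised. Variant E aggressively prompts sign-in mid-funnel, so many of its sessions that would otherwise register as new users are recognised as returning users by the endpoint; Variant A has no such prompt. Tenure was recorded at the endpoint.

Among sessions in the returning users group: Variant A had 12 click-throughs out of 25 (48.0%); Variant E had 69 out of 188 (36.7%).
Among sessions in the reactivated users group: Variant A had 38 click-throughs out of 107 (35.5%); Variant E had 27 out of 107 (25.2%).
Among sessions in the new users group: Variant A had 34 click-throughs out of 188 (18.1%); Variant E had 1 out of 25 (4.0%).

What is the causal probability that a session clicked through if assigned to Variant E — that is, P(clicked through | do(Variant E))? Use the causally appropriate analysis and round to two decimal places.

Stratifying would compare variants among sessions the variants themselves sorted into user tenure groups — a form of selection on an intermediate. The unconditioned pooled rates give the total causal effect.
So P(outcome | do(Variant E)) is just the pooled rate for Variant E: 97/320 = 0.303.

0.30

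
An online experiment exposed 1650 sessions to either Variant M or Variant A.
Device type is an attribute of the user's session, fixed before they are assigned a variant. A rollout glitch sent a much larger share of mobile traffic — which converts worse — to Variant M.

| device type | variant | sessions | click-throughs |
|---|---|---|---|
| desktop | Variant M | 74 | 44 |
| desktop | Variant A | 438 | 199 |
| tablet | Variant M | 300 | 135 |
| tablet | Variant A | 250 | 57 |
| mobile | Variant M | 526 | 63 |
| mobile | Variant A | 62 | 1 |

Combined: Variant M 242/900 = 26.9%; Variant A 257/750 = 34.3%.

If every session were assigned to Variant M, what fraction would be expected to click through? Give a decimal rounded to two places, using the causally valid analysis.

0.38

The stratified and pooled comparisons disagree (Variant M wins within each device type; Variant A wins overall), so the answer turns on the causal role of device type.
The imbalance in device type arose from how sessions were allocated, not from anything the variant did; and device type independently affects the outcome. The pooled gap is confounded — condition on device type.
Standardising Variant M to the population device type mix: 0.310·44/74 + 0.333·135/300 + 0.356·63/526 = 0.377.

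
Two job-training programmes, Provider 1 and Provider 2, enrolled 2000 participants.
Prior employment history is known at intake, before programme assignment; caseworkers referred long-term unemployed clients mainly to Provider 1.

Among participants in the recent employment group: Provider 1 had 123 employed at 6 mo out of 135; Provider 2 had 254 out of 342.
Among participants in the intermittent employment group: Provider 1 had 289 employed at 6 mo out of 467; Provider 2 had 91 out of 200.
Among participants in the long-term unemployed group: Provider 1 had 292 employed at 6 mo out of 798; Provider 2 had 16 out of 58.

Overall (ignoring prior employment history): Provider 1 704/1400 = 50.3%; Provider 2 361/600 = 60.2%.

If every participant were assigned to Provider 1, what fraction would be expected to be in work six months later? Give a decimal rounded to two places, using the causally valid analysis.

Within every prior employment history level Provider 1 has the higher rate, yet pooled Provider 2 does — Simpson's reversal.
Prior employment history differs across programmes for reasons unrelated to any effect of the programme itself, and it separately predicts the outcome — a classic confounder. We must compare within prior employment history levels.
Standardising Provider 1 to the population prior employment history mix: 0.238·123/135 + 0.334·289/467 + 0.428·292/798 = 0.580.

0.58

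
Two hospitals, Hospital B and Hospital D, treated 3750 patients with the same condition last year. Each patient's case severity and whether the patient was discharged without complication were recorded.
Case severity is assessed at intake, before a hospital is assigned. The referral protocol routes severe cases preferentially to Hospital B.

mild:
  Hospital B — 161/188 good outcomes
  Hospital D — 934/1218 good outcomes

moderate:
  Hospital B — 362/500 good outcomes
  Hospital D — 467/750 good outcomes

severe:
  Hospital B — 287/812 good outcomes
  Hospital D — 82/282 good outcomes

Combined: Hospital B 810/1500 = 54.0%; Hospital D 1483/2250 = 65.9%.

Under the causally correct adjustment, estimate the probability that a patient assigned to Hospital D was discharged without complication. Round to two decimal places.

0.58

The imbalance in case severity arose from how patients were allocated, not from anything the hospital did; and case severity independently affects the outcome. The pooled gap is confounded — condition on case severity.
Standardising Hospital D to the population case severity mix: 0.375·934/1218 + 0.333·467/750 + 0.292·82/282 = 0.580.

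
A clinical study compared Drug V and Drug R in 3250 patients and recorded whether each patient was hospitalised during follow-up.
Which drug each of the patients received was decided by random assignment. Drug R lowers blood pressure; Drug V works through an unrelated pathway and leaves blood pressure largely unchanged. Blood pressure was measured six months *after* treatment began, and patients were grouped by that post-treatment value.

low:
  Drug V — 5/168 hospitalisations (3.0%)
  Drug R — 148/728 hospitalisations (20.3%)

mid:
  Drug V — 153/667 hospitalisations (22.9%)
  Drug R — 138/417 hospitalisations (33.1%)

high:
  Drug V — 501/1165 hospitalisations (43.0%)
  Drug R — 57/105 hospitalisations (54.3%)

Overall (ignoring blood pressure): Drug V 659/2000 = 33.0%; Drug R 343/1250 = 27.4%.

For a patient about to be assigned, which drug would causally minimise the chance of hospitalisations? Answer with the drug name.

The stratified and pooled comparisons disagree (Drug V wins within each blood pressure; Drug R wins overall), so the answer turns on the causal role of blood pressure.
Blood pressure is downstream of the drug. One should not condition on a consequence of treatment, so the overall rates are the right comparison.
Pooled: Drug V 33.0% vs Drug R 27.4%; Drug R is lower overall.

Drug R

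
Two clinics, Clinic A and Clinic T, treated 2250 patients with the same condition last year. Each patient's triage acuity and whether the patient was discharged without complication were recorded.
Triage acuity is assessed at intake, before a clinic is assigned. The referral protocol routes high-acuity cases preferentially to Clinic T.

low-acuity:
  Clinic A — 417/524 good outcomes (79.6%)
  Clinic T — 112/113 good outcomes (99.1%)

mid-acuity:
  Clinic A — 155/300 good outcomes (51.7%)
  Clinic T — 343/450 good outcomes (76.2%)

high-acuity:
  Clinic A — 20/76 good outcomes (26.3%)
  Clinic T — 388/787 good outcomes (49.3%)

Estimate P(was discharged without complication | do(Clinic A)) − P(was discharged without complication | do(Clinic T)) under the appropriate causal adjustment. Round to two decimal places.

-0.23

The imbalance in triage acuity arose from how patients were allocated, not from anything the clinic did; and triage acuity independently affects the outcome. The pooled gap is confounded — condition on triage acuity.
Adjusting over the population distribution of triage acuity: 0.283·(0.796−0.991) + 0.333·(0.517−0.762) + 0.384·(0.263−0.493) = -0.225.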